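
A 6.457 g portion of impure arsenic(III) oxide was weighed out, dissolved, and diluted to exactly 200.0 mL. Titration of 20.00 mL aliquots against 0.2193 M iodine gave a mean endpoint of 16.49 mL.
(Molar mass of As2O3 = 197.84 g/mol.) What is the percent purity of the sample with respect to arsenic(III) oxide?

As2O3 + 2 I2 + 2 H2O → As2O5 + 4 HI
n(I2) per titration = 0.01649 × 0.2193 = 3.616 × 10^-3 mol
From the 1:2 ratio, n(As2O3) in each aliquot = 1/2 × 3.616 × 10^-3 = 1.808 × 10^-3 mol
n(As2O3) in the whole flask = 1.808 × 10^-3 × 200.0/20.00 = 0.01808 mol
mass of As2O3 = 0.01808 × 197.84 = 3.577 g
% As2O3 = 3.577 / 6.457 × 100 = 55.40 %

55.40 %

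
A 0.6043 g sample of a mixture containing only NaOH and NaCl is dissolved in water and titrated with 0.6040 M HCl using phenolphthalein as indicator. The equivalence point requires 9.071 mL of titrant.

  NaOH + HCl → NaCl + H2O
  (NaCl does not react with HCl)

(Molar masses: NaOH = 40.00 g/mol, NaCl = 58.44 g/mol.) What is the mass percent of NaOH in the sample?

36.27 %

n(HCl) = 0.009071 × 0.6040 = 5.479 × 10^-3 mol
Let x = n(NaOH), y = n(NaCl).
Titrant: 1x = 5.479 × 10^-3;  mass: 40.00x + 58.44y = 0.6043
Solving, x = 5.479 × 10^-3 mol, y = 6.590 × 10^-3 mol
mass of NaOH = 5.479 × 10^-3 × 40.00 = 0.2192 g
% NaOH = 0.2192 / 0.6043 × 100 = 36.27 %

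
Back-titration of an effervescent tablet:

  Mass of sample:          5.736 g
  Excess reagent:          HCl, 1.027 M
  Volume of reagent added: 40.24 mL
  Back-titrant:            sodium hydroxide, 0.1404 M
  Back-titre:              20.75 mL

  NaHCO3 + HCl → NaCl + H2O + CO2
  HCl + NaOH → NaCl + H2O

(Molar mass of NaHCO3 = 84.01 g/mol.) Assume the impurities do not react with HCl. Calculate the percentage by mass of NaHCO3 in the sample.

56.26 %

n(HCl) added = 0.04024 × 1.027 = 0.04133 mol
n(NaOH) used in back-titration = 0.02075 × 0.1404 = 2.913 × 10^-3 mol
n(HCl) left over = 2.913 × 10^-3 mol (1:1 ratio)
n(HCl) consumed by analyte = 0.04133 − 2.913 × 10^-3 = 0.03841 mol
n(NaHCO3) = 0.03841 mol (1:1 ratio)
mass of NaHCO3 = 0.03841 × 84.01 = 3.227 g
% NaHCO3 = 3.227 / 5.736 × 100 = 56.26 %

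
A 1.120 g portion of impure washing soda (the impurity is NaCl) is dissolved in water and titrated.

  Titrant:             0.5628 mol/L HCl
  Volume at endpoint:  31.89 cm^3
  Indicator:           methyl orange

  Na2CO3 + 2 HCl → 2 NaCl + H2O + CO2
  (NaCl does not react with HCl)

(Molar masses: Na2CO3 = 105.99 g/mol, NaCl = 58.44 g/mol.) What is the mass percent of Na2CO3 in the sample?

84.92 %

n(HCl) = 0.03189 × 0.5628 = 0.01795 mol
Let x = n(Na2CO3), y = n(NaCl).
Titrant: 2x = 0.01795;  mass: 105.99x + 58.44y = 1.120
Solving, x = 8.974 × 10^-3 mol, y = 2.889 × 10^-3 mol
mass of Na2CO3 = 8.974 × 10^-3 × 105.99 = 0.9511 g
% Na2CO3 = 0.9511 / 1.120 × 100 = 84.92 %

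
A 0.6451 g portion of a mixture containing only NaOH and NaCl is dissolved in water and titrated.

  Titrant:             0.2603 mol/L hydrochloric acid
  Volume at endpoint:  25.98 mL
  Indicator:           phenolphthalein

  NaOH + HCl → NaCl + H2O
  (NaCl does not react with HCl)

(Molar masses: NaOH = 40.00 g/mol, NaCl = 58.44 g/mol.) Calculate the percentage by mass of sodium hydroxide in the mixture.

n(HCl) = 0.02598 × 0.2603 = 6.763 × 10^-3 mol
Let x = n(NaOH), y = n(NaCl).
Titrant: 1x = 6.763 × 10^-3;  mass: 40.00x + 58.44y = 0.6451
Solving, x = 6.763 × 10^-3 mol, y = 6.410 × 10^-3 mol
mass of NaOH = 6.763 × 10^-3 × 40.00 = 0.2705 g
% NaOH = 0.2705 / 0.6451 × 100 = 41.93 %

41.93 %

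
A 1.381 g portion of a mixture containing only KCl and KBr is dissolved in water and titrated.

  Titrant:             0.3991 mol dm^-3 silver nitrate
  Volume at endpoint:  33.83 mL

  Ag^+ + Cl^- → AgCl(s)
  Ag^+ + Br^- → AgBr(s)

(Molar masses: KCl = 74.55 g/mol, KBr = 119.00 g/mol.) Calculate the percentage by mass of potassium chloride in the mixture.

27.41 %

n(AgNO3) = 0.03383 × 0.3991 = 0.01350 mol
Let x = n(KCl), y = n(KBr).
Titrant: 1x + 1y = 0.01350;  mass: 74.55x + 119.00y = 1.381
Solving, x = 5.077 × 10^-3 mol, y = 8.424 × 10^-3 mol
mass of KCl = 5.077 × 10^-3 × 74.55 = 0.3785 g
% KCl = 0.3785 / 1.381 × 100 = 27.41 %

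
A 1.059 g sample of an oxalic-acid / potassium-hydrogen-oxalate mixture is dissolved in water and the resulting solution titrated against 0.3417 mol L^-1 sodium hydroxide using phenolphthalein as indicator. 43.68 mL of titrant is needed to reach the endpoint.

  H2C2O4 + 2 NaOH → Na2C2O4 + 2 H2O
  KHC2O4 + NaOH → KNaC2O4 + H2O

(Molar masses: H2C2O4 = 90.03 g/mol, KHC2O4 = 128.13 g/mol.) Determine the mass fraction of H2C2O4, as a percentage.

n(NaOH) = 0.04368 × 0.3417 = 0.01493 mol
Let x = n(H2C2O4), y = n(KHC2O4).
Titrant: 2x + 1y = 0.01493;  mass: 90.03x + 128.13y = 1.059
Solving, x = 5.134 × 10^-3 mol, y = 4.658 × 10^-3 mol
mass of H2C2O4 = 5.134 × 10^-3 × 90.03 = 0.4622 g
% H2C2O4 = 0.4622 / 1.059 × 100 = 43.64 %

43.64 %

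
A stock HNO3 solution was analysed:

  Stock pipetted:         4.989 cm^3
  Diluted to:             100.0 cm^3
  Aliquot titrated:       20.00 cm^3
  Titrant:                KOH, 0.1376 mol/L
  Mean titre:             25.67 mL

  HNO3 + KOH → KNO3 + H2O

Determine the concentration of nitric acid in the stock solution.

3.540 mol/L

n(KOH) = 0.02567 × 0.1376 = 3.532 × 10^-3 mol
n(HNO3) in the aliquot = 3.532 × 10^-3 mol (1:1 ratio)
[HNO3]_dilute = 3.532 × 10^-3 / 0.02000 = 0.1766 mol/L
Dilution factor = 100.0 / 4.989 = 20.04
[HNO3]_stock = 0.1766 × 20.04 = 3.540 mol/L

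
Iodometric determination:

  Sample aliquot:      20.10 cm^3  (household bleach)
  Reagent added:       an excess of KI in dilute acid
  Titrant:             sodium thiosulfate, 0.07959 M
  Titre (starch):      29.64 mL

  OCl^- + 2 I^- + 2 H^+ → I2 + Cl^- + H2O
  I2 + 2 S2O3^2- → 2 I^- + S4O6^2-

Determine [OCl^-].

0.05868 M

n(S2O3^2-) = 0.02964 × 0.07959 = 2.359 × 10^-3 mol
n(I2) = n(S2O3^2-)/2 = 1.180 × 10^-3 mol
n(OCl^-) in the aliquot = 1.180 × 10^-3 mol (1:1 ratio)
[OCl^-] = 1.180 × 10^-3 / 0.02010 = 0.05868 mol/L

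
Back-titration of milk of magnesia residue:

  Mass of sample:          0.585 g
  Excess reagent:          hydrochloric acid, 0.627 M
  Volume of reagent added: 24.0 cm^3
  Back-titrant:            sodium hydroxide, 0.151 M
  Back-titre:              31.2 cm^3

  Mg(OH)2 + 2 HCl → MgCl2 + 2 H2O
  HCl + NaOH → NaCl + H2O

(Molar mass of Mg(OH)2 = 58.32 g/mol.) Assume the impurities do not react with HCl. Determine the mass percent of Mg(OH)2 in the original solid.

n(HCl) added = 0.0240 × 0.627 = 0.0150 mol
n(NaOH) used in back-titration = 0.0312 × 0.151 = 4.71 × 10^-3 mol
n(HCl) left over = 4.71 × 10^-3 mol (1:1 ratio)
n(HCl) consumed by analyte = 0.0150 − 4.71 × 10^-3 = 0.0103 mol
From the 1:2 ratio, n(Mg(OH)2) = 1/2 × 0.0103 = 5.17 × 10^-3 mol
mass of Mg(OH)2 = 5.17 × 10^-3 × 58.32 = 0.301 g
% Mg(OH)2 = 0.301 / 0.585 × 100 = 51.5 %

51.5 %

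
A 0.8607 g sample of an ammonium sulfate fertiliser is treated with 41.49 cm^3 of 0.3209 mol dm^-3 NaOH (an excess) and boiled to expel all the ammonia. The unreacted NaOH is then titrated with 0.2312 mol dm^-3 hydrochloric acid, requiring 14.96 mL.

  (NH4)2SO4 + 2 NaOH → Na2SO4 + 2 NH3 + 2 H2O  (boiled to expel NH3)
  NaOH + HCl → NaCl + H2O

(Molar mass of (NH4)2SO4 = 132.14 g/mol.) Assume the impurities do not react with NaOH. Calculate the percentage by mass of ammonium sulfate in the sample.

75.65 %

n(NaOH) added = 0.04149 × 0.3209 = 0.01331 mol
n(HCl) used in back-titration = 0.01496 × 0.2312 = 3.459 × 10^-3 mol
n(NaOH) left over = 3.459 × 10^-3 mol (1:1 ratio)
n(NaOH) consumed by analyte = 0.01331 − 3.459 × 10^-3 = 9.855 × 10^-3 mol
From the 1:2 ratio, n((NH4)2SO4) = 1/2 × 9.855 × 10^-3 = 4.928 × 10^-3 mol
mass of (NH4)2SO4 = 4.928 × 10^-3 × 132.14 = 0.6511 g
% (NH4)2SO4 = 0.6511 / 0.8607 × 100 = 75.65 %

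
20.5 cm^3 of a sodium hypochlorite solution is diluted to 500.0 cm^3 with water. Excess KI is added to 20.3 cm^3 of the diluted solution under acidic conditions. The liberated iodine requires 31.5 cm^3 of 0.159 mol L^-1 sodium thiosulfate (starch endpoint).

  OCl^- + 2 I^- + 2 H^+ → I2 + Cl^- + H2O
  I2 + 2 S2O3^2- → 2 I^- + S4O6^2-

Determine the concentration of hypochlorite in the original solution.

3.01 mol/L

n(S2O3^2-) = 0.0315 × 0.159 = 5.01 × 10^-3 mol
n(I2) = n(S2O3^2-)/2 = 2.50 × 10^-3 mol
n(OCl^-) in the aliquot = 2.50 × 10^-3 mol (1:1 ratio)
[OCl^-]_dilute = 2.50 × 10^-3 / 0.0203 = 0.123 mol/L
[OCl^-]_original = 0.123 × 500.0/20.5 = 3.01 mol/L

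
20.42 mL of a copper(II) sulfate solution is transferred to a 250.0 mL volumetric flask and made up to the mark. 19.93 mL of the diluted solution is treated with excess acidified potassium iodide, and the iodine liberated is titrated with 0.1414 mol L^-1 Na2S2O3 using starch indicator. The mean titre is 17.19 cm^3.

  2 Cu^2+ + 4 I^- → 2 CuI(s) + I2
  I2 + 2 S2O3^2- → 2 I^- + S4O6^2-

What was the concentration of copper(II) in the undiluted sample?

1.493 mol/L

n(S2O3^2-) = 0.01719 × 0.1414 = 2.431 × 10^-3 mol
n(I2) = n(S2O3^2-)/2 = 1.215 × 10^-3 mol
From the 2:1 ratio, n(Cu2+) in the aliquot = 2/1 × 1.215 × 10^-3 = 2.431 × 10^-3 mol
[Cu2+]_dilute = 2.431 × 10^-3 / 0.01993 = 0.1220 mol/L
[Cu2+]_original = 0.1220 × 250.0/20.42 = 1.493 mol/L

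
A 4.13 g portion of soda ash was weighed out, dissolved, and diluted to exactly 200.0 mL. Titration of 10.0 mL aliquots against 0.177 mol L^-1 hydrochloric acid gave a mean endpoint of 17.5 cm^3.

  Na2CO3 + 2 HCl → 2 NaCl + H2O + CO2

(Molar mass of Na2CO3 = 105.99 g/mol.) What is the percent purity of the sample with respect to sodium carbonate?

n(HCl) per titration = 0.0175 × 0.177 = 3.10 × 10^-3 mol
From the 1:2 ratio, n(Na2CO3) in each aliquot = 1/2 × 3.10 × 10^-3 = 1.55 × 10^-3 mol
n(Na2CO3) in the whole flask = 1.55 × 10^-3 × 200.0/10.0 = 0.0310 mol
mass of Na2CO3 = 0.0310 × 105.99 = 3.28 g
% Na2CO3 = 3.28 / 4.13 × 100 = 79.5 %

79.5 %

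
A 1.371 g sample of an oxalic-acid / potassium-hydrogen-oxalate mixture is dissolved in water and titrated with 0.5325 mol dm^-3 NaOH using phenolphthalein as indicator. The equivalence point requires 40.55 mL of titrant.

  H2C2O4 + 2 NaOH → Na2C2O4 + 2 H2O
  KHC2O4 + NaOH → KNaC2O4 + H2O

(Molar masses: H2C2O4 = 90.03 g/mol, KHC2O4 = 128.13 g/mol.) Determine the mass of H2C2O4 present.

0.7559 g

n(NaOH) = 0.04055 × 0.5325 = 0.02159 mol
Let x = n(H2C2O4), y = n(KHC2O4).
Titrant: 2x + 1y = 0.02159;  mass: 90.03x + 128.13y = 1.371
Solving, x = 8.396 × 10^-3 mol, y = 4.801 × 10^-3 mol
mass of H2C2O4 = 8.396 × 10^-3 × 90.03 = 0.7559 g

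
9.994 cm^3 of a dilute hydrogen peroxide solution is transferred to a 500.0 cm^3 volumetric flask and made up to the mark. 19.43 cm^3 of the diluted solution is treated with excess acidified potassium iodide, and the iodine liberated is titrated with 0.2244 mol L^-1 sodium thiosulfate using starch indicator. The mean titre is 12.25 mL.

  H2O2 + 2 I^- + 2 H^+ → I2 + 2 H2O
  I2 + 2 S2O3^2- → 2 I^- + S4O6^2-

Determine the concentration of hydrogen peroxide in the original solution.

n(S2O3^2-) = 0.01225 × 0.2244 = 2.749 × 10^-3 mol
n(I2) = n(S2O3^2-)/2 = 1.374 × 10^-3 mol
n(H2O2) in the aliquot = 1.374 × 10^-3 mol (1:1 ratio)
[H2O2]_dilute = 1.374 × 10^-3 / 0.01943 = 0.07074 mol/L
[H2O2]_original = 0.07074 × 500.0/9.994 = 3.539 mol/L

3.539 mol/L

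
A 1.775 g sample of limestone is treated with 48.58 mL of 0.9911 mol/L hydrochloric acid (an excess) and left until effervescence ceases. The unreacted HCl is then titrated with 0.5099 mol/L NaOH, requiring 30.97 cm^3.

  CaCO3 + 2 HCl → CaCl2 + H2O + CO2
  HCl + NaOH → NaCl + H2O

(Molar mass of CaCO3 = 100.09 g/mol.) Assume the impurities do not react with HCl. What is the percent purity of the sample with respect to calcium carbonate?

91.23 %

n(HCl) added = 0.04858 × 0.9911 = 0.04815 mol
n(NaOH) used in back-titration = 0.03097 × 0.5099 = 0.01579 mol
n(HCl) left over = 0.01579 mol (1:1 ratio)
n(HCl) consumed by analyte = 0.04815 − 0.01579 = 0.03236 mol
From the 1:2 ratio, n(CaCO3) = 1/2 × 0.03236 = 0.01618 mol
mass of CaCO3 = 0.01618 × 100.09 = 1.619 g
% CaCO3 = 1.619 / 1.775 × 100 = 91.23 %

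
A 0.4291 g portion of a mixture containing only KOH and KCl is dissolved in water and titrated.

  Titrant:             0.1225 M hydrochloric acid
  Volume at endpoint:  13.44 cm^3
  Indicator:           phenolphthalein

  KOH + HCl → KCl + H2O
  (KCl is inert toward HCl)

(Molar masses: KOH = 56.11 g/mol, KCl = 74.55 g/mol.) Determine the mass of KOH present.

0.09238 g

n(HCl) = 0.01344 × 0.1225 = 1.646 × 10^-3 mol
Let x = n(KOH), y = n(KCl).
Titrant: 1x = 1.646 × 10^-3;  mass: 56.11x + 74.55y = 0.4291
Solving, x = 1.646 × 10^-3 mol, y = 4.517 × 10^-3 mol
mass of KOH = 1.646 × 10^-3 × 56.11 = 0.09238 g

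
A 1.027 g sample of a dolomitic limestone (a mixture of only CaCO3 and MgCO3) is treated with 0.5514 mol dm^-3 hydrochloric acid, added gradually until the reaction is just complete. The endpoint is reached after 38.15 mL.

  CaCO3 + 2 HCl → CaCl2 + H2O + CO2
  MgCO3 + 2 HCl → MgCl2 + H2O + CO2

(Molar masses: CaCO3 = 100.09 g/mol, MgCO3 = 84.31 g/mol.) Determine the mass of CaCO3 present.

0.8895 g

n(HCl) = 0.03815 × 0.5514 = 0.02104 mol
Let x = n(CaCO3), y = n(MgCO3).
Titrant: 2x + 2y = 0.02104;  mass: 100.09x + 84.31y = 1.027
Solving, x = 8.887 × 10^-3 mol, y = 1.631 × 10^-3 mol
mass of CaCO3 = 8.887 × 10^-3 × 100.09 = 0.8895 g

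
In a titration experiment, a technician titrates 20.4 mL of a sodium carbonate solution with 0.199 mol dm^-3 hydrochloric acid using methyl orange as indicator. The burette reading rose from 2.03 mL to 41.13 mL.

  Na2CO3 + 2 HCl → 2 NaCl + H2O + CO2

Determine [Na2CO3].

n(HCl) = 0.0391 L × 0.199 mol/L = 7.78 × 10^-3 mol
From the 1:2 mole ratio, n(Na2CO3) = 1/2 × 7.78 × 10^-3 = 3.89 × 10^-3 mol
[Na2CO3] = 3.89 × 10^-3 mol / 0.0204 L = 0.191 mol/L

0.191 mol/L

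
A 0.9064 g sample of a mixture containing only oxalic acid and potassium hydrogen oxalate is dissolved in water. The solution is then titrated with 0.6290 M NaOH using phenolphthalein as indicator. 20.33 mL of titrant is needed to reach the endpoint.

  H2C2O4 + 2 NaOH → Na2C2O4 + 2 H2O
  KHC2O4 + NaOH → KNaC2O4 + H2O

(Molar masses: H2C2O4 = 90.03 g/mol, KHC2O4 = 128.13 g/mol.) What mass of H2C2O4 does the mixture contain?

0.3965 g

n(NaOH) = 0.02033 × 0.6290 = 0.01279 mol
Let x = n(H2C2O4), y = n(KHC2O4).
Titrant: 2x + 1y = 0.01279;  mass: 90.03x + 128.13y = 0.9064
Solving, x = 4.404 × 10^-3 mol, y = 3.980 × 10^-3 mol
mass of H2C2O4 = 4.404 × 10^-3 × 90.03 = 0.3965 g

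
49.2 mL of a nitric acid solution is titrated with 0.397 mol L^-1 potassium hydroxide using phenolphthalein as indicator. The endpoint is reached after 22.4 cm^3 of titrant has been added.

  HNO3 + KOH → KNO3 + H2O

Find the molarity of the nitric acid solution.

0.181 mol/L

n(KOH) = 0.0224 L × 0.397 mol/L = 8.89 × 10^-3 mol
n(HNO3) = 8.89 × 10^-3 mol (1:1 mole ratio)
[HNO3] = 8.89 × 10^-3 mol / 0.0492 L = 0.181 mol/L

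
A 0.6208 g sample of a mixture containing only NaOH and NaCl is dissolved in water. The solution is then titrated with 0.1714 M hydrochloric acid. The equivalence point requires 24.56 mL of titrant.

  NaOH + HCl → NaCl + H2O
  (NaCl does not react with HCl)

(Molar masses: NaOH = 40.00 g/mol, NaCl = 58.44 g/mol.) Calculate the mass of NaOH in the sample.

n(HCl) = 0.02456 × 0.1714 = 4.210 × 10^-3 mol
Let x = n(NaOH), y = n(NaCl).
Titrant: 1x = 4.210 × 10^-3;  mass: 40.00x + 58.44y = 0.6208
Solving, x = 4.210 × 10^-3 mol, y = 7.742 × 10^-3 mol
mass of NaOH = 4.210 × 10^-3 × 40.00 = 0.1684 g

0.1684 g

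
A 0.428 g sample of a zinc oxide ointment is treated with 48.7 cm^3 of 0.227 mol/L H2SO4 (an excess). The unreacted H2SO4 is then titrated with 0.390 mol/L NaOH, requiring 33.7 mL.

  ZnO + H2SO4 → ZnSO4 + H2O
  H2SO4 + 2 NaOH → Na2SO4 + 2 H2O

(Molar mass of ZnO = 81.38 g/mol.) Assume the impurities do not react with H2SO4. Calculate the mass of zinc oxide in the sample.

n(H2SO4) added = 0.0487 × 0.227 = 0.0111 mol
n(NaOH) used in back-titration = 0.0337 × 0.390 = 0.0131 mol
From the 1:2 ratio, n(H2SO4) left over = 1/2 × 0.0131 = 6.57 × 10^-3 mol
n(H2SO4) consumed by analyte = 0.0111 − 6.57 × 10^-3 = 4.48 × 10^-3 mol
n(ZnO) = 4.48 × 10^-3 mol (1:1 ratio)
mass of ZnO = 4.48 × 10^-3 × 81.38 = 0.365 g

0.365 g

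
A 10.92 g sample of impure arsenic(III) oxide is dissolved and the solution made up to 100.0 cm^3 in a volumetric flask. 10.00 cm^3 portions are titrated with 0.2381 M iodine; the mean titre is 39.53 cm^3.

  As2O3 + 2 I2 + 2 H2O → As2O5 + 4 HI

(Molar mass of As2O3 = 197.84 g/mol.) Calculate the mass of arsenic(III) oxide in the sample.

n(I2) per titration = 0.03953 × 0.2381 = 9.412 × 10^-3 mol
From the 1:2 ratio, n(As2O3) in each aliquot = 1/2 × 9.412 × 10^-3 = 4.706 × 10^-3 mol
n(As2O3) in the whole flask = 4.706 × 10^-3 × 100.0/10.00 = 0.04706 mol
mass of As2O3 = 0.04706 × 197.84 = 9.310 g

9.310 g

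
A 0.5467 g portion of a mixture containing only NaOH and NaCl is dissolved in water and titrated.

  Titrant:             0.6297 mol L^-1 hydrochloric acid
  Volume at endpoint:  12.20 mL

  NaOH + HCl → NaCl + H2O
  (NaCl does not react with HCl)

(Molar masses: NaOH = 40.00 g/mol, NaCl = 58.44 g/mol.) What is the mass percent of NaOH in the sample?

56.21 %

n(HCl) = 0.01220 × 0.6297 = 7.682 × 10^-3 mol
Let x = n(NaOH), y = n(NaCl).
Titrant: 1x = 7.682 × 10^-3;  mass: 40.00x + 58.44y = 0.5467
Solving, x = 7.682 × 10^-3 mol, y = 4.097 × 10^-3 mol
mass of NaOH = 7.682 × 10^-3 × 40.00 = 0.3073 g
% NaOH = 0.3073 / 0.5467 × 100 = 56.21 %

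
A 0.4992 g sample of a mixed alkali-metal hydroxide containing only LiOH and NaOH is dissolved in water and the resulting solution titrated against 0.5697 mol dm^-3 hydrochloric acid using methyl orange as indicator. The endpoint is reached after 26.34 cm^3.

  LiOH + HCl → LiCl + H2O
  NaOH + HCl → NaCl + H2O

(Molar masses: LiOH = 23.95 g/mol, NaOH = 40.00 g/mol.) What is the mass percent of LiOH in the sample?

30.20 %

n(HCl) = 0.02634 × 0.5697 = 0.01501 mol
Let x = n(LiOH), y = n(NaOH).
Titrant: 1x + 1y = 0.01501;  mass: 23.95x + 40.00y = 0.4992
Solving, x = 6.295 × 10^-3 mol, y = 8.711 × 10^-3 mol
mass of LiOH = 6.295 × 10^-3 × 23.95 = 0.1508 g
% LiOH = 0.1508 / 0.4992 × 100 = 30.20 %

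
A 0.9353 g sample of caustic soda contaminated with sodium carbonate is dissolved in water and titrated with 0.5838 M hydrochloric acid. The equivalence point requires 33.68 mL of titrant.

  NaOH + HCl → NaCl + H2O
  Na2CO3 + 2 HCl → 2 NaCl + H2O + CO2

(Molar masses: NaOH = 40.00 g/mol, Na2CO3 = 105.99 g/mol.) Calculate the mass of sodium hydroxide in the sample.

0.3285 g

n(HCl) = 0.03368 × 0.5838 = 0.01966 mol
Let x = n(NaOH), y = n(Na2CO3).
Titrant: 1x + 2y = 0.01966;  mass: 40.00x + 105.99y = 0.9353
Solving, x = 8.211 × 10^-3 mol, y = 5.725 × 10^-3 mol
mass of NaOH = 8.211 × 10^-3 × 40.00 = 0.3285 g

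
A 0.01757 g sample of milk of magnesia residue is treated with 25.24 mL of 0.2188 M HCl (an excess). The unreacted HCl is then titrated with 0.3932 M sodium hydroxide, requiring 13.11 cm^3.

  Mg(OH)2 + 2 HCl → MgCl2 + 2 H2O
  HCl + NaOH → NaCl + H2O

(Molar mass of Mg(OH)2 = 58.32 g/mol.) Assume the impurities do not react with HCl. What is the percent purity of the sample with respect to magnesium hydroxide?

n(HCl) added = 0.02524 × 0.2188 = 5.523 × 10^-3 mol
n(NaOH) used in back-titration = 0.01311 × 0.3932 = 5.155 × 10^-3 mol
n(HCl) left over = 5.155 × 10^-3 mol (1:1 ratio)
n(HCl) consumed by analyte = 5.523 × 10^-3 − 5.155 × 10^-3 = 3.677 × 10^-4 mol
From the 1:2 ratio, n(Mg(OH)2) = 1/2 × 3.677 × 10^-4 = 1.838 × 10^-4 mol
mass of Mg(OH)2 = 1.838 × 10^-4 × 58.32 = 0.01072 g
% Mg(OH)2 = 0.01072 / 0.01757 × 100 = 61.02 %

61.02 %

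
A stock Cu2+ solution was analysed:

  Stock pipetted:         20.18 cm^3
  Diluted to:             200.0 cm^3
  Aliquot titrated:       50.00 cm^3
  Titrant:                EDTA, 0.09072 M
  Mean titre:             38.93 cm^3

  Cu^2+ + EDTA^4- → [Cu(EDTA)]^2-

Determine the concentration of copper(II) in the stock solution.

n(EDTA) = 0.03893 × 0.09072 = 3.532 × 10^-3 mol
n(Cu2+) in the aliquot = 3.532 × 10^-3 mol (1:1 ratio)
[Cu2+]_dilute = 3.532 × 10^-3 / 0.05000 = 0.07063 mol/L
Dilution factor = 200.0 / 20.18 = 9.911
[Cu2+]_stock = 0.07063 × 9.911 = 0.7000 mol/L

0.7000 M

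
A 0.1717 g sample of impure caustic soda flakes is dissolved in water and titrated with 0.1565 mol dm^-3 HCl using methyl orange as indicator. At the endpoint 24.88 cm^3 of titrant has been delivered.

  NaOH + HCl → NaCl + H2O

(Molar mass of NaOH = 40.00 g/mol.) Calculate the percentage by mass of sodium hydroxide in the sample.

n(HCl) = 0.02488 L × 0.1565 mol/L = 3.894 × 10^-3 mol
n(NaOH) = 3.894 × 10^-3 mol (1:1 ratio)
mass of NaOH = 3.894 × 10^-3 × 40.00 g/mol = 0.1557 g
% NaOH = 0.1557 / 0.1717 × 100 = 90.71 %

90.71 %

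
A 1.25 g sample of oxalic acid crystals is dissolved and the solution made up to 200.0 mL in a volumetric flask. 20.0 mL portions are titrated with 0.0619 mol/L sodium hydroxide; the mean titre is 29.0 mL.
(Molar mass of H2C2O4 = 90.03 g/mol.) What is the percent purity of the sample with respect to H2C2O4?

64.6 %

H2C2O4 + 2 NaOH → Na2C2O4 + 2 H2O
n(NaOH) per titration = 0.0290 × 0.0619 = 1.80 × 10^-3 mol
From the 1:2 ratio, n(H2C2O4) in each aliquot = 1/2 × 1.80 × 10^-3 = 8.98 × 10^-4 mol
n(H2C2O4) in the whole flask = 8.98 × 10^-4 × 200.0/20.0 = 8.98 × 10^-3 mol
mass of H2C2O4 = 8.98 × 10^-3 × 90.03 = 0.808 g
% H2C2O4 = 0.808 / 1.25 × 100 = 64.6 %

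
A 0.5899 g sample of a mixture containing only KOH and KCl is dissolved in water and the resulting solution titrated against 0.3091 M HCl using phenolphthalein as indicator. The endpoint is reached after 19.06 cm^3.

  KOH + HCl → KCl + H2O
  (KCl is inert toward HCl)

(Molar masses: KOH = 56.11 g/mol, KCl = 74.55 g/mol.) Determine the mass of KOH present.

0.3306 g

n(HCl) = 0.01906 × 0.3091 = 5.891 × 10^-3 mol
Let x = n(KOH), y = n(KCl).
Titrant: 1x = 5.891 × 10^-3;  mass: 56.11x + 74.55y = 0.5899
Solving, x = 5.891 × 10^-3 mol, y = 3.479 × 10^-3 mol
mass of KOH = 5.891 × 10^-3 × 56.11 = 0.3306 g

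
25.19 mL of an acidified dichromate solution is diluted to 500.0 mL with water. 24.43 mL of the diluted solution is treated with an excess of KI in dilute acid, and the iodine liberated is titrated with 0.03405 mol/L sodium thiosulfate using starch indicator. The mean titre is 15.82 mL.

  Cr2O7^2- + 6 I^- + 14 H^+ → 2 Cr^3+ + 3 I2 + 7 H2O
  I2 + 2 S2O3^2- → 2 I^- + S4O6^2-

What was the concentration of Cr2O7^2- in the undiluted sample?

0.07294 mol/L

n(S2O3^2-) = 0.01582 × 0.03405 = 5.387 × 10^-4 mol
n(I2) = n(S2O3^2-)/2 = 2.693 × 10^-4 mol
From the 1:3 ratio, n(Cr2O7^2-) in the aliquot = 1/3 × 2.693 × 10^-4 = 8.978 × 10^-5 mol
[Cr2O7^2-]_dilute = 8.978 × 10^-5 / 0.02443 = 0.003675 mol/L
[Cr2O7^2-]_original = 0.003675 × 500.0/25.19 = 0.07294 mol/L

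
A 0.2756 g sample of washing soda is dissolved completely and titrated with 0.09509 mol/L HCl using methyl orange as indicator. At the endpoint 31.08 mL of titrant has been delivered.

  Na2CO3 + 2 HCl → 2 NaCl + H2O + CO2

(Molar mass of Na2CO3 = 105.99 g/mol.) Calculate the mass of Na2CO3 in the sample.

0.1566 g

n(HCl) = 0.03108 L × 0.09509 mol/L = 2.955 × 10^-3 mol
From the 1:2 ratio, n(Na2CO3) = 1/2 × 2.955 × 10^-3 = 1.478 × 10^-3 mol
mass of Na2CO3 = 1.478 × 10^-3 × 105.99 g/mol = 0.1566 g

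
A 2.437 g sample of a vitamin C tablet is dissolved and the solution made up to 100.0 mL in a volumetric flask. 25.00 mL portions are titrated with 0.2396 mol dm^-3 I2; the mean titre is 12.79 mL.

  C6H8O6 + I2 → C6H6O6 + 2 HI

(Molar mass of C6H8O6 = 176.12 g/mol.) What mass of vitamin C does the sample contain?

2.159 g

n(I2) per titration = 0.01279 × 0.2396 = 3.064 × 10^-3 mol
n(C6H8O6) in each aliquot = 3.064 × 10^-3 mol (1:1 ratio)
n(C6H8O6) in the whole flask = 3.064 × 10^-3 × 100.0/25.00 = 0.01226 mol
mass of C6H8O6 = 0.01226 × 176.12 = 2.159 g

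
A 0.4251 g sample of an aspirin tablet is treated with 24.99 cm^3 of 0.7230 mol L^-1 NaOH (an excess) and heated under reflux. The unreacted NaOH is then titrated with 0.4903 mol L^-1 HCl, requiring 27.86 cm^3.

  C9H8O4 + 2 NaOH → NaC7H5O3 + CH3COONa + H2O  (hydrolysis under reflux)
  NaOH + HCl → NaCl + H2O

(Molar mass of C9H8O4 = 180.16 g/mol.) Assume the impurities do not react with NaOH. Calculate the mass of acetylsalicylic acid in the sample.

n(NaOH) added = 0.02499 × 0.7230 = 0.01807 mol
n(HCl) used in back-titration = 0.02786 × 0.4903 = 0.01366 mol
n(NaOH) left over = 0.01366 mol (1:1 ratio)
n(NaOH) consumed by analyte = 0.01807 − 0.01366 = 4.408 × 10^-3 mol
From the 1:2 ratio, n(C9H8O4) = 1/2 × 4.408 × 10^-3 = 2.204 × 10^-3 mol
mass of C9H8O4 = 2.204 × 10^-3 × 180.16 = 0.3971 g

0.3971 g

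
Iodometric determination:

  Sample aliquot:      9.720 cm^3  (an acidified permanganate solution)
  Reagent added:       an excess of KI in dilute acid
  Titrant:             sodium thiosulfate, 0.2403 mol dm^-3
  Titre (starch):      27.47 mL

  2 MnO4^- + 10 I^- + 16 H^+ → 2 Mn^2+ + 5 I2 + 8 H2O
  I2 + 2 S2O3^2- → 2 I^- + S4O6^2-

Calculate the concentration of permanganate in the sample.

0.1358 mol/L

n(S2O3^2-) = 0.02747 × 0.2403 = 6.601 × 10^-3 mol
n(I2) = n(S2O3^2-)/2 = 3.301 × 10^-3 mol
From the 2:5 ratio, n(MnO4^-) in the aliquot = 2/5 × 3.301 × 10^-3 = 1.320 × 10^-3 mol
[MnO4^-] = 1.320 × 10^-3 / 0.009720 = 0.1358 mol/L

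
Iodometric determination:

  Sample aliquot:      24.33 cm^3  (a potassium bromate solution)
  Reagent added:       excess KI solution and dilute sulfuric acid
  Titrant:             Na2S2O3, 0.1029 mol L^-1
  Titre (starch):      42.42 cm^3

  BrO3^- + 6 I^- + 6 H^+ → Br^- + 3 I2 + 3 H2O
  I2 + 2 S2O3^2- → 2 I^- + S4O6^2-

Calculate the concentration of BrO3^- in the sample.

n(S2O3^2-) = 0.04242 × 0.1029 = 4.365 × 10^-3 mol
n(I2) = n(S2O3^2-)/2 = 2.183 × 10^-3 mol
From the 1:3 ratio, n(BrO3^-) in the aliquot = 1/3 × 2.183 × 10^-3 = 7.275 × 10^-4 mol
[BrO3^-] = 7.275 × 10^-4 / 0.02433 = 0.02990 mol/L

0.02990 mol/L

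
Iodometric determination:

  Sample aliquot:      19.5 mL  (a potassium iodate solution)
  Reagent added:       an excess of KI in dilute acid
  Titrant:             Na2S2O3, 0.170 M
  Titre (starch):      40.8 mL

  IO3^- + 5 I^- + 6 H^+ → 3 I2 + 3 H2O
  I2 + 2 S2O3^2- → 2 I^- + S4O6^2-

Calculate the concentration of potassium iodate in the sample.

0.0593 M

n(S2O3^2-) = 0.0408 × 0.170 = 6.94 × 10^-3 mol
n(I2) = n(S2O3^2-)/2 = 3.47 × 10^-3 mol
From the 1:3 ratio, n(IO3^-) in the aliquot = 1/3 × 3.47 × 10^-3 = 1.16 × 10^-3 mol
[IO3^-] = 1.16 × 10^-3 / 0.0195 = 0.0593 mol/L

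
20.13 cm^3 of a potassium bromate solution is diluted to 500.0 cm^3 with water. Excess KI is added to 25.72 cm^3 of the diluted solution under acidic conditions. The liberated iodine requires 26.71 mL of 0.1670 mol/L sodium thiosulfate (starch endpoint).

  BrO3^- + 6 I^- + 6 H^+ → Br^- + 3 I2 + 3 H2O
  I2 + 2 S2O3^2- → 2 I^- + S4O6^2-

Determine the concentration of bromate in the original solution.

n(S2O3^2-) = 0.02671 × 0.1670 = 4.461 × 10^-3 mol
n(I2) = n(S2O3^2-)/2 = 2.230 × 10^-3 mol
From the 1:3 ratio, n(BrO3^-) in the aliquot = 1/3 × 2.230 × 10^-3 = 7.434 × 10^-4 mol
[BrO3^-]_dilute = 7.434 × 10^-4 / 0.02572 = 0.02890 mol/L
[BrO3^-]_original = 0.02890 × 500.0/20.13 = 0.7180 mol/L

0.7180 mol/L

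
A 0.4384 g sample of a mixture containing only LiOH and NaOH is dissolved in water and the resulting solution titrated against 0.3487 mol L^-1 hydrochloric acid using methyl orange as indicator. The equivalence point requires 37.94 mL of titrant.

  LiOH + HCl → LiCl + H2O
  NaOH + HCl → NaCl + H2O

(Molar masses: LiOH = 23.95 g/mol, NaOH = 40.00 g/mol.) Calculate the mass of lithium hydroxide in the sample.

0.1355 g

n(HCl) = 0.03794 × 0.3487 = 0.01323 mol
Let x = n(LiOH), y = n(NaOH).
Titrant: 1x + 1y = 0.01323;  mass: 23.95x + 40.00y = 0.4384
Solving, x = 5.657 × 10^-3 mol, y = 7.573 × 10^-3 mol
mass of LiOH = 5.657 × 10^-3 × 23.95 = 0.1355 g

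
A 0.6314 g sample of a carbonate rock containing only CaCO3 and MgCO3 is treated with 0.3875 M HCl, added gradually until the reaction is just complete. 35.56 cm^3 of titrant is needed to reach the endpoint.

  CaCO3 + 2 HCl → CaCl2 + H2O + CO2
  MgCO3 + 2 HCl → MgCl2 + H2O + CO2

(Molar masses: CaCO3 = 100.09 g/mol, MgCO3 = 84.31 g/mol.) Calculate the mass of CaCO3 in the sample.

n(HCl) = 0.03556 × 0.3875 = 0.01378 mol
Let x = n(CaCO3), y = n(MgCO3).
Titrant: 2x + 2y = 0.01378;  mass: 100.09x + 84.31y = 0.6314
Solving, x = 3.202 × 10^-3 mol, y = 3.688 × 10^-3 mol
mass of CaCO3 = 3.202 × 10^-3 × 100.09 = 0.3205 g

0.3205 g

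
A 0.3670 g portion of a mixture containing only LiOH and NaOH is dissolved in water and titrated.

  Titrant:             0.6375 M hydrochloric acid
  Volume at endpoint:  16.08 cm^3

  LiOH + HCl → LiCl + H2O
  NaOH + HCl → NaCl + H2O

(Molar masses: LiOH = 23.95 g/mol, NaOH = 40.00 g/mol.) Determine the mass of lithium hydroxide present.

n(HCl) = 0.01608 × 0.6375 = 0.01025 mol
Let x = n(LiOH), y = n(NaOH).
Titrant: 1x + 1y = 0.01025;  mass: 23.95x + 40.00y = 0.3670
Solving, x = 2.682 × 10^-3 mol, y = 7.569 × 10^-3 mol
mass of LiOH = 2.682 × 10^-3 × 23.95 = 0.06422 g

0.06422 g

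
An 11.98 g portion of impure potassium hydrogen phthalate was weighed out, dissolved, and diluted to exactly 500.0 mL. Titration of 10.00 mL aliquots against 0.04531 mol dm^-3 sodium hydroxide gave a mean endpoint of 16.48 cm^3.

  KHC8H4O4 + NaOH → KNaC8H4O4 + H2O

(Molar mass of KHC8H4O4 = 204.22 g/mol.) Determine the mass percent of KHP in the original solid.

n(NaOH) per titration = 0.01648 × 0.04531 = 7.467 × 10^-4 mol
n(KHC8H4O4) in each aliquot = 7.467 × 10^-4 mol (1:1 ratio)
n(KHC8H4O4) in the whole flask = 7.467 × 10^-4 × 500.0/10.00 = 0.03734 mol
mass of KHC8H4O4 = 0.03734 × 204.22 = 7.625 g
% KHC8H4O4 = 7.625 / 11.98 × 100 = 63.64 %

63.64 %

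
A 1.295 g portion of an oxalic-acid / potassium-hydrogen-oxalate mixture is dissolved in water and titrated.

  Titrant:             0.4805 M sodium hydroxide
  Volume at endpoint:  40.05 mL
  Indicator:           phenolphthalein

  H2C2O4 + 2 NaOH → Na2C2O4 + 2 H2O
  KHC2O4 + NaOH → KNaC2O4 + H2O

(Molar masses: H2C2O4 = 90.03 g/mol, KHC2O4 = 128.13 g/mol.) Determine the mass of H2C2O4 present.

n(NaOH) = 0.04005 × 0.4805 = 0.01924 mol
Let x = n(H2C2O4), y = n(KHC2O4).
Titrant: 2x + 1y = 0.01924;  mass: 90.03x + 128.13y = 1.295
Solving, x = 7.043 × 10^-3 mol, y = 5.158 × 10^-3 mol
mass of H2C2O4 = 7.043 × 10^-3 × 90.03 = 0.6341 g

0.6341 g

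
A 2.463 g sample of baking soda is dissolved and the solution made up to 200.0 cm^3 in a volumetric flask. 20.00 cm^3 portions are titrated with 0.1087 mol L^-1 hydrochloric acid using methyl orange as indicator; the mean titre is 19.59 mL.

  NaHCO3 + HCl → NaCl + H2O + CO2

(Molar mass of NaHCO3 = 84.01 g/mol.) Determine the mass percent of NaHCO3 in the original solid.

n(HCl) per titration = 0.01959 × 0.1087 = 2.129 × 10^-3 mol
n(NaHCO3) in each aliquot = 2.129 × 10^-3 mol (1:1 ratio)
n(NaHCO3) in the whole flask = 2.129 × 10^-3 × 200.0/20.00 = 0.02129 mol
mass of NaHCO3 = 0.02129 × 84.01 = 1.789 g
% NaHCO3 = 1.789 / 2.463 × 100 = 72.63 %

72.63 %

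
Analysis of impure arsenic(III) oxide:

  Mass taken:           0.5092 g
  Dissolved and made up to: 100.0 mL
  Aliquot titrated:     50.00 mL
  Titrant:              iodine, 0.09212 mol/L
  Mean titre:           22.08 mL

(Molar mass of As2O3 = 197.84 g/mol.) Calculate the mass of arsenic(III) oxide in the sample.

0.4024 g

As2O3 + 2 I2 + 2 H2O → As2O5 + 4 HI
n(I2) per titration = 0.02208 × 0.09212 = 2.034 × 10^-3 mol
From the 1:2 ratio, n(As2O3) in each aliquot = 1/2 × 2.034 × 10^-3 = 1.017 × 10^-3 mol
n(As2O3) in the whole flask = 1.017 × 10^-3 × 100.0/50.00 = 2.034 × 10^-3 mol
mass of As2O3 = 2.034 × 10^-3 × 197.84 = 0.4024 g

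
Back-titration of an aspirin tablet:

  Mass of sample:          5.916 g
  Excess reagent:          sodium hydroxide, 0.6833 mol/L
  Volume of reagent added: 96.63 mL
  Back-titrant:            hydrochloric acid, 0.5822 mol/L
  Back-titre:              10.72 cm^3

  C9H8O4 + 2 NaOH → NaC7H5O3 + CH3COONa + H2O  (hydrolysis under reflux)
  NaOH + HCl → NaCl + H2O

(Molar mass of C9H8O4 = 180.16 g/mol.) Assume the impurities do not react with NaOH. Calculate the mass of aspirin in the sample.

5.386 g

n(NaOH) added = 0.09663 × 0.6833 = 0.06603 mol
n(HCl) used in back-titration = 0.01072 × 0.5822 = 6.241 × 10^-3 mol
n(NaOH) left over = 6.241 × 10^-3 mol (1:1 ratio)
n(NaOH) consumed by analyte = 0.06603 − 6.241 × 10^-3 = 0.05979 mol
From the 1:2 ratio, n(C9H8O4) = 1/2 × 0.05979 = 0.02989 mol
mass of C9H8O4 = 0.02989 × 180.16 = 5.386 g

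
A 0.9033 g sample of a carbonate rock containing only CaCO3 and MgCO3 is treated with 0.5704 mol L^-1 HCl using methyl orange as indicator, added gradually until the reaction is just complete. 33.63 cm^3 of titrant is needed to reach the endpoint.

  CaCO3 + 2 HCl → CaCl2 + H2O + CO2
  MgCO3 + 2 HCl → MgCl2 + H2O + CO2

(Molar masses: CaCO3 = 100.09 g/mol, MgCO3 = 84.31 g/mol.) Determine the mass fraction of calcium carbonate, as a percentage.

66.47 %

n(HCl) = 0.03363 × 0.5704 = 0.01918 mol
Let x = n(CaCO3), y = n(MgCO3).
Titrant: 2x + 2y = 0.01918;  mass: 100.09x + 84.31y = 0.9033
Solving, x = 5.999 × 10^-3 mol, y = 3.593 × 10^-3 mol
mass of CaCO3 = 5.999 × 10^-3 × 100.09 = 0.6004 g
% CaCO3 = 0.6004 / 0.9033 × 100 = 66.47 %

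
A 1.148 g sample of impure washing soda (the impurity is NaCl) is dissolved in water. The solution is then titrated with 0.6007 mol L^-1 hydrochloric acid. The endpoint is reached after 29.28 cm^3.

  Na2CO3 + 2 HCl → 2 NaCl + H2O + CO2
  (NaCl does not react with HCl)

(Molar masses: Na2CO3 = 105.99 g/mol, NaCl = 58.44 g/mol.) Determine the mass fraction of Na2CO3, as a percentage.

n(HCl) = 0.02928 × 0.6007 = 0.01759 mol
Let x = n(Na2CO3), y = n(NaCl).
Titrant: 2x = 0.01759;  mass: 105.99x + 58.44y = 1.148
Solving, x = 8.794 × 10^-3 mol, y = 3.694 × 10^-3 mol
mass of Na2CO3 = 8.794 × 10^-3 × 105.99 = 0.9321 g
% Na2CO3 = 0.9321 / 1.148 × 100 = 81.19 %

81.19 %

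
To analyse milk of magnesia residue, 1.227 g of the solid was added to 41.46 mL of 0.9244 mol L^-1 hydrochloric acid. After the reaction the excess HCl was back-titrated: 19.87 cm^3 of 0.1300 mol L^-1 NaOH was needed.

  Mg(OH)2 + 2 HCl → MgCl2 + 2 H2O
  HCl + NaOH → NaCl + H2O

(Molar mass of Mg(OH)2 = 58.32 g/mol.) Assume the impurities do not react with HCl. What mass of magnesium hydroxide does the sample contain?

1.042 g

n(HCl) added = 0.04146 × 0.9244 = 0.03833 mol
n(NaOH) used in back-titration = 0.01987 × 0.1300 = 2.583 × 10^-3 mol
n(HCl) left over = 2.583 × 10^-3 mol (1:1 ratio)
n(HCl) consumed by analyte = 0.03833 − 2.583 × 10^-3 = 0.03574 mol
From the 1:2 ratio, n(Mg(OH)2) = 1/2 × 0.03574 = 0.01787 mol
mass of Mg(OH)2 = 0.01787 × 58.32 = 1.042 g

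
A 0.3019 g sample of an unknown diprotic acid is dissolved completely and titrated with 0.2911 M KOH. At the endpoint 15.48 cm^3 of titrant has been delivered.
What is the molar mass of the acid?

n(KOH) = 0.01548 L × 0.2911 mol/L = 4.506 × 10^-3 mol
From the 1:2 ratio, n(H2A) = 1/2 × 4.506 × 10^-3 = 2.253 × 10^-3 mol
M = m / n = 0.3019 g / 2.253 × 10^-3 mol = 134.0 g/mol

134.0 g/mol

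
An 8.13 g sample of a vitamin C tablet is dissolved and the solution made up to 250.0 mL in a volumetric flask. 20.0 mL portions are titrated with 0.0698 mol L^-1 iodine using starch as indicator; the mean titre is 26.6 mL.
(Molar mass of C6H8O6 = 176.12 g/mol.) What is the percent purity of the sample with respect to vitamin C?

C6H8O6 + I2 → C6H6O6 + 2 HI
n(I2) per titration = 0.0266 × 0.0698 = 1.86 × 10^-3 mol
n(C6H8O6) in each aliquot = 1.86 × 10^-3 mol (1:1 ratio)
n(C6H8O6) in the whole flask = 1.86 × 10^-3 × 250.0/20.0 = 0.0232 mol
mass of C6H8O6 = 0.0232 × 176.12 = 4.09 g
% C6H8O6 = 4.09 / 8.13 × 100 = 50.3 %

50.3 %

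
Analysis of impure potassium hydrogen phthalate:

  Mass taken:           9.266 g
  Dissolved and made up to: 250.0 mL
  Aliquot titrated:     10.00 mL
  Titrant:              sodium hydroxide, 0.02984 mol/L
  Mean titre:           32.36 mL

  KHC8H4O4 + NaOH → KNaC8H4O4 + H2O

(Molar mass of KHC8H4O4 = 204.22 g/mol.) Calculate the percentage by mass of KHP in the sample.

n(NaOH) per titration = 0.03236 × 0.02984 = 9.656 × 10^-4 mol
n(KHC8H4O4) in each aliquot = 9.656 × 10^-4 mol (1:1 ratio)
n(KHC8H4O4) in the whole flask = 9.656 × 10^-4 × 250.0/10.00 = 0.02414 mol
mass of KHC8H4O4 = 0.02414 × 204.22 = 4.930 g
% KHC8H4O4 = 4.930 / 9.266 × 100 = 53.21 %

53.21 %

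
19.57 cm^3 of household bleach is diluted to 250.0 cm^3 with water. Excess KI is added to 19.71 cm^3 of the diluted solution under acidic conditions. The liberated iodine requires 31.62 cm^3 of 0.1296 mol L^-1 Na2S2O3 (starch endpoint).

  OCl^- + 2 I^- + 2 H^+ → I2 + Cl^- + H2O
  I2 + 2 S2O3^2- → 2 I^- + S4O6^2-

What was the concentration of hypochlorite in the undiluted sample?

1.328 mol/L

n(S2O3^2-) = 0.03162 × 0.1296 = 4.098 × 10^-3 mol
n(I2) = n(S2O3^2-)/2 = 2.049 × 10^-3 mol
n(OCl^-) in the aliquot = 2.049 × 10^-3 mol (1:1 ratio)
[OCl^-]_dilute = 2.049 × 10^-3 / 0.01971 = 0.1040 mol/L
[OCl^-]_original = 0.1040 × 250.0/19.57 = 1.328 mol/L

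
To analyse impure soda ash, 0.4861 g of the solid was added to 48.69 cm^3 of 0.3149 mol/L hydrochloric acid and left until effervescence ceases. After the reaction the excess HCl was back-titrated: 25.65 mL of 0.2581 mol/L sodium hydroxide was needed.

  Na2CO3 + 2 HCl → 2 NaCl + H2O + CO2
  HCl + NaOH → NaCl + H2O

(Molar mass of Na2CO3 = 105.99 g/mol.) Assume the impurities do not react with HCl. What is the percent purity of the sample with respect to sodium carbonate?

n(HCl) added = 0.04869 × 0.3149 = 0.01533 mol
n(NaOH) used in back-titration = 0.02565 × 0.2581 = 6.620 × 10^-3 mol
n(HCl) left over = 6.620 × 10^-3 mol (1:1 ratio)
n(HCl) consumed by analyte = 0.01533 − 6.620 × 10^-3 = 8.712 × 10^-3 mol
From the 1:2 ratio, n(Na2CO3) = 1/2 × 8.712 × 10^-3 = 4.356 × 10^-3 mol
mass of Na2CO3 = 4.356 × 10^-3 × 105.99 = 0.4617 g
% Na2CO3 = 0.4617 / 0.4861 × 100 = 94.98 %

94.98 %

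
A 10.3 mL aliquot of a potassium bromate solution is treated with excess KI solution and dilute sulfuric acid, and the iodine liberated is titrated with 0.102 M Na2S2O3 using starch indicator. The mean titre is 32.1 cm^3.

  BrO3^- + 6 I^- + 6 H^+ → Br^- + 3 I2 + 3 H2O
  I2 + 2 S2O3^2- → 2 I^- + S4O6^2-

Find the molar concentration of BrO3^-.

0.0530 M

n(S2O3^2-) = 0.0321 × 0.102 = 3.27 × 10^-3 mol
n(I2) = n(S2O3^2-)/2 = 1.64 × 10^-3 mol
From the 1:3 ratio, n(BrO3^-) in the aliquot = 1/3 × 1.64 × 10^-3 = 5.46 × 10^-4 mol
[BrO3^-] = 5.46 × 10^-4 / 0.0103 = 0.0530 mol/L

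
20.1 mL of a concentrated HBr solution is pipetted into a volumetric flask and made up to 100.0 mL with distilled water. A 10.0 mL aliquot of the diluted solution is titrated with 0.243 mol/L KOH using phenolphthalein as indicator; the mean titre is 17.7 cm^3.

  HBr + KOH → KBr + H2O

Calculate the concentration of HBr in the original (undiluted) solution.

2.14 mol/L

n(KOH) = 0.0177 × 0.243 = 4.30 × 10^-3 mol
n(HBr) in the aliquot = 4.30 × 10^-3 mol (1:1 ratio)
[HBr]_dilute = 4.30 × 10^-3 / 0.0100 = 0.430 mol/L
Dilution factor = 100.0 / 20.1 = 4.975
[HBr]_stock = 0.430 × 4.975 = 2.14 mol/L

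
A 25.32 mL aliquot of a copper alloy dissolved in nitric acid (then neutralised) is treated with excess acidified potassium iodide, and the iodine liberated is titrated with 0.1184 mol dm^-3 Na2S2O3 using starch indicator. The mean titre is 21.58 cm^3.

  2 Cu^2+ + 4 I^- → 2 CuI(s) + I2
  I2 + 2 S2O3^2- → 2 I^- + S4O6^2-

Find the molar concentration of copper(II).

0.1009 mol/L

n(S2O3^2-) = 0.02158 × 0.1184 = 2.555 × 10^-3 mol
n(I2) = n(S2O3^2-)/2 = 1.278 × 10^-3 mol
From the 2:1 ratio, n(Cu2+) in the aliquot = 2/1 × 1.278 × 10^-3 = 2.555 × 10^-3 mol
[Cu2+] = 2.555 × 10^-3 / 0.02532 = 0.1009 mol/L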